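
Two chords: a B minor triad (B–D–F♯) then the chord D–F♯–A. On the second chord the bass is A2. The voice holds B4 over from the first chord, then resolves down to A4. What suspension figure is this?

9–8 suspension.

At the second chord the bass is A2. The suspended B4 lies a ninth above the bass; after resolving down by step to A4, the interval above the bass becomes an octave.
Suspension figures are named by those two intervals: 9–8.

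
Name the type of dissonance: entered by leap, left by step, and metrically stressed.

Approach: by leap. Departure: by step. Metric position: strong.
Leap in, step out, in a metrically strong position — an appoggiatura. (It is the mirror image of the escape tone, which steps in and leaps out from a weak position.)

Appoggiatura.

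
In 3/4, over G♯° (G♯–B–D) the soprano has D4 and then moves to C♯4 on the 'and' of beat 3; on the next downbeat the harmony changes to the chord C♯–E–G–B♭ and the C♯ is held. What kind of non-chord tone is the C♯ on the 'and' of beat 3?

The harmony at that moment is G♯ diminished triad (G♯, B, D); C♯4 is not a chord tone.
It is approached by step down from D4 and then sustained as the same pitch into the next harmony.
Arriving early and becoming a chord tone when the harmony changes — an anticipation.

Anticipation.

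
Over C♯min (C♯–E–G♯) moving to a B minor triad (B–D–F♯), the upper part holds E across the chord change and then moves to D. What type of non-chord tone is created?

E is a suspension.

The harmony at that moment is B minor triad (B, D, F♯); E is not a chord tone.
It is held over (the same pitch as the preceding E) and left by step down to D.
Held over from the previous chord and resolving down by step — a suspension.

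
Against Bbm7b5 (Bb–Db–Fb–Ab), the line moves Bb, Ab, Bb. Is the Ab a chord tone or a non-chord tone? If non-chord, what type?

Bb half-diminished seventh chord contains Bb, Db, Fb, Ab; Ab is the seventh, so it is a chord tone.

Chord tone (the seventh of Bb half-diminished seventh chord).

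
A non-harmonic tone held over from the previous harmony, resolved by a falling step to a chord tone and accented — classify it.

Approach: by preparation — the pitch is first a chord tone, then held (tied or repeated) while the harmony changes under it. Departure: down by step. Metric position: strong.
A prepared dissonance that resolves downward by step — a suspension. (The same figure resolving upward would be a retardation.)

Suspension.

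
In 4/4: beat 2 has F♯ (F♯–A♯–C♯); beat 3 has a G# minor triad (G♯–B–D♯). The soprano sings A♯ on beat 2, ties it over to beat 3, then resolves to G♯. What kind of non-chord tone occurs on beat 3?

The harmony at that moment is G♯ minor triad (G♯, B, D♯); A♯ is not a chord tone.
It is held over (the same pitch as the preceding A♯) and left by step down to G♯.
Held over from the previous chord and resolving down by step — a suspension.

Suspension.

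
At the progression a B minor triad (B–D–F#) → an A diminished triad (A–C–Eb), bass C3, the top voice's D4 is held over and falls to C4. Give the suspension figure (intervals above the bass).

At the second chord the bass is C3. The suspended D4 lies a ninth above the bass; after resolving down by step to C4, the interval above the bass becomes an octave.
Suspension figures are named by those two intervals: 9–8.

9–8 suspension.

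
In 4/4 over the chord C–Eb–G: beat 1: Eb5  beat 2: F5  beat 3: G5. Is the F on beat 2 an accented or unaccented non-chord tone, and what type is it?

The harmony at that moment is C minor triad (C, Eb, G); F5 is not a chord tone.
It is approached by step up from Eb5 and left by step up to G5.
Step in, step out in the same direction — a passing tone.
It falls on a weak beat, so it is unaccented.

Unaccented passing tone.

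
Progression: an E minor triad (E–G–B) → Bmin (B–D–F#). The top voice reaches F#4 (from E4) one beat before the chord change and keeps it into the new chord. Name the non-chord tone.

F#4 is an anticipation.

The harmony at that moment is E minor triad (E, G, B); F#4 is not a chord tone.
It is approached by step up from E4 and then sustained as the same pitch into the next harmony.
Arriving early and becoming a chord tone when the harmony changes — an anticipation.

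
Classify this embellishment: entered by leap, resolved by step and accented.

Approach: by leap. Departure: by step. Metric position: strong.
Leap in, step out, in a metrically strong position — an appoggiatura. (It is the mirror image of the escape tone, which steps in and leaps out from a weak position.)

Appoggiatura.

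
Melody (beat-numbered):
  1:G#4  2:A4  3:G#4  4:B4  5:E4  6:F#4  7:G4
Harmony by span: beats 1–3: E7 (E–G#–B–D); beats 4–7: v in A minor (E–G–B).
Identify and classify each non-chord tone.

A4 (beat 2) — neighbor tone; F#4 (beat 6) — passing tone.

The harmony at that moment is E dominant seventh chord (E, G#, B, D); A4 is not a chord tone.
It is approached by step up from G#4 and left by step down to G#4.
Step away and step back to the same note — a neighbor tone (upper neighbor).
The harmony at that moment is E minor triad (E, G, B); F#4 is not a chord tone.
It is approached by step up from E4 and left by step up to G4.
Step in, step out in the same direction — a passing tone.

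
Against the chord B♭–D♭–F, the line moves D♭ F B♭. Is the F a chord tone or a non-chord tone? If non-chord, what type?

Bb minor triad contains B♭, D♭, F; F is the fifth, so it is a chord tone.

Chord tone (the fifth of Bb minor triad).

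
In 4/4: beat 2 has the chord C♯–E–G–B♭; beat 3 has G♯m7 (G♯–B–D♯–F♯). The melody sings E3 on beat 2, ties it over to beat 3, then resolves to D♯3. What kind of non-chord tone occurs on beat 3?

The harmony at that moment is G♯ minor seventh chord (G♯, B, D♯, F♯); E3 is not a chord tone.
It is held over (the same pitch as the preceding E3) and left by step down to D♯3.
Held over from the previous chord and resolving down by step — a suspension.

Suspension.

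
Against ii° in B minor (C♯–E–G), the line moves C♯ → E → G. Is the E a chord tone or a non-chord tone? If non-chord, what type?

Chord tone (the third of C# diminished triad).

C# diminished triad contains C♯, E, G; E is the third, so it is a chord tone.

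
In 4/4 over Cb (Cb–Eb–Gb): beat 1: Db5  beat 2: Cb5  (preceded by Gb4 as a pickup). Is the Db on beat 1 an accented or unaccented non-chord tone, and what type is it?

The harmony at that moment is Cb major triad (Cb, Eb, Gb); Db5 is not a chord tone.
It is approached by leap up from Gb4 and left by step down to Cb5.
Leap in, step out — an appoggiatura.
It falls on the downbeat, so it is accented.

Accented appoggiatura.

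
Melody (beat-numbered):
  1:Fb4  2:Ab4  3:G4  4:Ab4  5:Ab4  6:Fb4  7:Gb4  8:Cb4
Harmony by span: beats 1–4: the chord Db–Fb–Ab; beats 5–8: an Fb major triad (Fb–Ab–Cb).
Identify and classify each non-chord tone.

The harmony at that moment is Db minor triad (Db, Fb, Ab); G4 is not a chord tone.
It is approached by step down from Ab4 and left by step up to Ab4.
Step away and step back to the same note — a neighbor tone (lower neighbor).
The harmony at that moment is Fb major triad (Fb, Ab, Cb); Gb4 is not a chord tone.
It is approached by step up from Fb4 and left by leap down to Cb4.
Step in, leap out — an escape tone.

G4 (beat 3) — neighbor tone; Gb4 (beat 7) — escape tone.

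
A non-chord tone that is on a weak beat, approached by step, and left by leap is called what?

Escape tone.

Approach: by step. Departure: by leap. Metric position: weak.
Step in, leap out, from a weak position — an escape tone (échappée). (It is the mirror image of the appoggiatura, which leaps in and steps out on a strong beat.)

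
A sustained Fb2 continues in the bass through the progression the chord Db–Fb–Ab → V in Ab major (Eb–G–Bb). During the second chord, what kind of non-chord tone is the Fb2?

Pedal tone (pedal point).

The harmony at that moment is Eb major triad (Eb, G, Bb); Fb2 is not a chord tone.
It is held over (the same pitch as the preceding Fb2) and then sustained as the same pitch into the next harmony.
Sustained through a change of harmony — a pedal tone.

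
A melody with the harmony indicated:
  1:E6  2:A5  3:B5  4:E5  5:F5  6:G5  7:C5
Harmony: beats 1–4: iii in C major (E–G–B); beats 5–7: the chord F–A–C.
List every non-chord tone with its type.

The harmony at that moment is E minor triad (E, G, B); A5 is not a chord tone.
It is approached by leap down from E6 and left by step up to B5.
Leap in, step out — an appoggiatura.
The harmony at that moment is F major triad (F, A, C); G5 is not a chord tone.
It is approached by step up from F5 and left by leap down to C5.
Step in, leap out — an escape tone.

A5 (beat 2) — appoggiatura; G5 (beat 6) — escape tone.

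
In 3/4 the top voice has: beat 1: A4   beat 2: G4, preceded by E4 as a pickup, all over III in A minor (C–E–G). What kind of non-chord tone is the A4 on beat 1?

Appoggiatura.

The harmony at that moment is C major triad (C, E, G); A4 is not a chord tone.
It is approached by leap up from E4 and left by step down to G4.
Leap in, step out, metrically accented — an appoggiatura.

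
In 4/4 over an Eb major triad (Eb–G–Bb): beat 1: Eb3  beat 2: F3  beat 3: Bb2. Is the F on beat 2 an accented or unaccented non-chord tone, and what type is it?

Unaccented escape tone.

The harmony at that moment is Eb major triad (Eb, G, Bb); F3 is not a chord tone.
It is approached by step up from Eb3 and left by leap down to Bb2.
Step in, leap out — an escape tone.
It falls on a weak beat, so it is unaccented.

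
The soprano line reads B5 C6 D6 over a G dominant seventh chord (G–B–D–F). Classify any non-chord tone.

The harmony at that moment is G dominant seventh chord (G, B, D, F); C6 is not a chord tone.
It is approached by step up from B5 and left by step up to D6.
Step in, step out in the same direction — a passing tone.

C6 is a passing tone.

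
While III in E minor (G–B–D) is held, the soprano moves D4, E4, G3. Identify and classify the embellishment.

E4 is an escape tone.

The harmony at that moment is G major triad (G, B, D); E4 is not a chord tone.
It is approached by step up from D4 and left by leap down to G3.
Step in, leap out — an escape tone.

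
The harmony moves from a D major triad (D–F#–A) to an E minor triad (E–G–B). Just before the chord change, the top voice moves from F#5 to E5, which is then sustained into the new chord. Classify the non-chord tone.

E5 is an anticipation.

The harmony at that moment is D major triad (D, F#, A); E5 is not a chord tone.
It is approached by step down from F#5 and then sustained as the same pitch into the next harmony.
Arriving early and becoming a chord tone when the harmony changes — an anticipation.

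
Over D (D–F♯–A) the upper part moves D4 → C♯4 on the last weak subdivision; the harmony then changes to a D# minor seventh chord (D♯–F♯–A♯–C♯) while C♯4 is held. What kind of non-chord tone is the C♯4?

C♯4 is an anticipation.

The harmony at that moment is D major triad (D, F♯, A); C♯4 is not a chord tone.
It is approached by step down from D4 and then sustained as the same pitch into the next harmony.
Arriving early and becoming a chord tone when the harmony changes — an anticipation.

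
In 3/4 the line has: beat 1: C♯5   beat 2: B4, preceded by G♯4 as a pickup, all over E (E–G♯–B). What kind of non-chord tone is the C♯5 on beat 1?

Appoggiatura.

The harmony at that moment is E major triad (E, G♯, B); C♯5 is not a chord tone.
It is approached by leap up from G♯4 and left by step down to B4.
Leap in, step out, metrically accented — an appoggiatura.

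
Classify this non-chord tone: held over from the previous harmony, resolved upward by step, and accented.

Approach: by preparation — the pitch is first a chord tone, then held (tied or repeated) while the harmony changes under it. Departure: up by step. Metric position: strong.
A prepared dissonance that resolves upward by step — a retardation. (The same figure resolving downward would be a suspension.)

Retardation.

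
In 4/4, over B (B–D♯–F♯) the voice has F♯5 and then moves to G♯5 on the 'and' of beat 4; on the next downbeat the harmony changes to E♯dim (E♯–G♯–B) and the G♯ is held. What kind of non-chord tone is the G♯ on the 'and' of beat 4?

Anticipation.

The harmony at that moment is B major triad (B, D♯, F♯); G♯5 is not a chord tone.
It is approached by step up from F♯5 and then sustained as the same pitch into the next harmony.
Arriving early and becoming a chord tone when the harmony changes — an anticipation.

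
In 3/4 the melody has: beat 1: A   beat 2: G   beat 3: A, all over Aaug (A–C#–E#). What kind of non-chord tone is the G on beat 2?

The harmony at that moment is A augmented triad (A, C#, E#); G is not a chord tone.
It is approached by step down from A and left by step up to A.
Step away and step back to the same note — a neighbor tone (lower neighbor).

Lower neighbor tone.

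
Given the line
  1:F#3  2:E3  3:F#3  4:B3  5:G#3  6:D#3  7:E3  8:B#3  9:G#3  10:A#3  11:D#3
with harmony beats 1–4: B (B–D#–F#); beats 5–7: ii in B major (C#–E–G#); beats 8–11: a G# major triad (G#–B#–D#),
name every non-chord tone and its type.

The harmony at that moment is B major triad (B, D#, F#); E3 is not a chord tone.
It is approached by step down from F#3 and left by step up to F#3.
Step away and step back to the same note — a neighbor tone (lower neighbor).
The harmony at that moment is C# minor triad (C#, E, G#); D#3 is not a chord tone.
It is approached by leap down from G#3 and left by step up to E3.
Leap in, step out — an appoggiatura.
The harmony at that moment is G# major triad (G#, B#, D#); A#3 is not a chord tone.
It is approached by step up from G#3 and left by leap down to D#3.
Step in, leap out — an escape tone.

E3 (beat 2) — neighbor tone; D#3 (beat 6) — appoggiatura; A#3 (beat 10) — escape tone.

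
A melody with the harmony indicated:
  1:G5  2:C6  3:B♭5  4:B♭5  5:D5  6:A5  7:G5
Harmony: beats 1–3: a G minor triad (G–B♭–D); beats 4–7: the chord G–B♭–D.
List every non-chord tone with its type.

C6 (beat 2) — appoggiatura; A5 (beat 6) — appoggiatura.

The harmony at that moment is G minor triad (G, B♭, D); C6 is not a chord tone.
It is approached by leap up from G5 and left by step down to B♭5.
Leap in, step out — an appoggiatura.
The harmony at that moment is G minor triad (G, B♭, D); A5 is not a chord tone.
It is approached by leap up from D5 and left by step down to G5.
Leap in, step out — an appoggiatura.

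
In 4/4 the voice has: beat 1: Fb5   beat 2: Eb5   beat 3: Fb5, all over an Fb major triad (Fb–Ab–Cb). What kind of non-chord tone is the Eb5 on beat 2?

The harmony at that moment is Fb major triad (Fb, Ab, Cb); Eb5 is not a chord tone.
It is approached by step down from Fb5 and left by step up to Fb5.
Step away and step back to the same note — a neighbor tone (lower neighbor).

Lower neighbor tone.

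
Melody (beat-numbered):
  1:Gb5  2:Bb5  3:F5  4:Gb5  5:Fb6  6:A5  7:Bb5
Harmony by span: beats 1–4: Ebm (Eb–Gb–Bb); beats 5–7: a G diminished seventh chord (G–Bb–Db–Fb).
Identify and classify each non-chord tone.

The harmony at that moment is Eb minor triad (Eb, Gb, Bb); F5 is not a chord tone.
It is approached by leap down from Bb5 and left by step up to Gb5.
Leap in, step out — an appoggiatura.
The harmony at that moment is G diminished seventh chord (G, Bb, Db, Fb); A5 is not a chord tone.
It is approached by leap down from Fb6 and left by step up to Bb5.
Leap in, step out — an appoggiatura.

F5 (beat 3) — appoggiatura; A5 (beat 6) — appoggiatura.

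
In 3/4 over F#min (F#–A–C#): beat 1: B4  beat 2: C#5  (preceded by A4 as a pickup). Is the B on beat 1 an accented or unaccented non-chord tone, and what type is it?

The harmony at that moment is F# minor triad (F#, A, C#); B4 is not a chord tone.
It is approached by step up from A4 and left by step up to C#5.
Step in, step out in the same direction — a passing tone.
It falls on the downbeat, so it is accented.

Accented passing tone.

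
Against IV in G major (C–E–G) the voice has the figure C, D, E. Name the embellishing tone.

D is a passing tone.

The harmony at that moment is C major triad (C, E, G); D is not a chord tone.
It is approached by step up from C and left by step up to E.
Step in, step out in the same direction — a passing tone.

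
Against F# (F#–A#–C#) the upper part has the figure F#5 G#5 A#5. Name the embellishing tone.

G#5 is a passing tone.

The harmony at that moment is F# major triad (F#, A#, C#); G#5 is not a chord tone.
It is approached by step up from F#5 and left by step up to A#5.
Step in, step out in the same direction — a passing tone.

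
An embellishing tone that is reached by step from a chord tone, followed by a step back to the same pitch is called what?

Neighbor tone.

Approach: by step. Departure: by step in the opposite direction, back to the starting pitch.
Stepwise on both sides but reversing to return to the same chord tone — a neighbor tone. (Had it continued onward in the same direction it would be a passing tone instead.)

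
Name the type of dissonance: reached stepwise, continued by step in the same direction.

Approach: by step. Departure: by step, continuing in the same direction.
Stepwise on both sides with no change of direction means the note fills in the space between two different chord tones — a passing tone. (Had it turned back to its starting note it would be a neighbor tone instead.)

Passing tone.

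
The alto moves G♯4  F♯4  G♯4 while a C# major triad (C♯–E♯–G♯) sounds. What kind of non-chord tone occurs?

The harmony at that moment is C♯ major triad (C♯, E♯, G♯); F♯4 is not a chord tone.
It is approached by step down from G♯4 and left by step up to G♯4.
Step away and step back to the same note — a neighbor tone (lower neighbor).

F♯4 is a neighbor tone.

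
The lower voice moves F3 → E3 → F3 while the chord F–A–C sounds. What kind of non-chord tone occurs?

The harmony at that moment is F major triad (F, A, C); E3 is not a chord tone.
It is approached by step down from F3 and left by step up to F3.
Step away and step back to the same note — a neighbor tone (lower neighbor).

E3 is a neighbor tone.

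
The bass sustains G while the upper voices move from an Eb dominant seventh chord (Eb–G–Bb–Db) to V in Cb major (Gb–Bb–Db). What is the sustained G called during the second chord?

Pedal tone (pedal point).

The harmony at that moment is Gb major triad (Gb, Bb, Db); G is not a chord tone.
It is held over (the same pitch as the preceding G) and then sustained as the same pitch into the next harmony.
Sustained through a change of harmony — a pedal tone.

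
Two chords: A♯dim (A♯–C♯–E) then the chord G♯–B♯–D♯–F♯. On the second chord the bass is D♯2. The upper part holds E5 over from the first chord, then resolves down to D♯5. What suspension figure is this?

At the second chord the bass is D♯2. The suspended E5 lies a ninth above the bass; after resolving down by step to D♯5, the interval above the bass becomes an octave.
Suspension figures are named by those two intervals: 9–8.

9–8 suspension.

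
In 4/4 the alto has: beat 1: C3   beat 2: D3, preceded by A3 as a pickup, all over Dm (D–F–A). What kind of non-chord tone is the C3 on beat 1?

Appoggiatura.

The harmony at that moment is D minor triad (D, F, A); C3 is not a chord tone.
It is approached by leap down from A3 and left by step up to D3.
Leap in, step out, metrically accented — an appoggiatura.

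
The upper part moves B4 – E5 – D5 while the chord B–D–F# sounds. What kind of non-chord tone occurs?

E5 is an appoggiatura.

The harmony at that moment is B minor triad (B, D, F#); E5 is not a chord tone.
It is approached by leap up from B4 and left by step down to D5.
Leap in, step out — an appoggiatura.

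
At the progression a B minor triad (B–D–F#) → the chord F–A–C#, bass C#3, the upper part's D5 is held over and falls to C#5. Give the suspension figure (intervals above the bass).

9–8 suspension.

At the second chord the bass is C#3. The suspended D5 lies a ninth above the bass; after resolving down by step to C#5, the interval above the bass becomes an octave.
Suspension figures are named by those two intervals: 9–8.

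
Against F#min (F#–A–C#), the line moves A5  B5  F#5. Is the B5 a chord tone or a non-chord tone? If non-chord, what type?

Non-chord tone — an escape tone.

The harmony at that moment is F# minor triad (F#, A, C#); B5 is not a chord tone.
It is approached by step up from A5 and left by leap down to F#5.
Step in, leap out — an escape tone.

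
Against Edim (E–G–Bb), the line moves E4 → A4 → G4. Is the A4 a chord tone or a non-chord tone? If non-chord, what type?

Non-chord tone — an appoggiatura.

The harmony at that moment is E diminished triad (E, G, Bb); A4 is not a chord tone.
It is approached by leap up from E4 and left by step down to G4.
Leap in, step out — an appoggiatura.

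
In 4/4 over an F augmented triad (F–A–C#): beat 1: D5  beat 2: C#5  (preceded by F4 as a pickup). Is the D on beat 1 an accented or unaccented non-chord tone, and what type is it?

Accented appoggiatura.

The harmony at that moment is F augmented triad (F, A, C#); D5 is not a chord tone.
It is approached by leap up from F4 and left by step down to C#5.
Leap in, step out — an appoggiatura.
It falls on the downbeat, so it is accented.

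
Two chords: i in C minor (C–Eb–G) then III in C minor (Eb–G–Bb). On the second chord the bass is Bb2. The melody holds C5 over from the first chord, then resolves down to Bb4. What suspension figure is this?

At the second chord the bass is Bb2. The suspended C5 lies a ninth above the bass; after resolving down by step to Bb4, the interval above the bass becomes an octave.
Suspension figures are named by those two intervals: 9–8.

9–8 suspension.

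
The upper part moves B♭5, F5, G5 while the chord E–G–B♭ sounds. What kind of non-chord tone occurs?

F5 is an appoggiatura.

The harmony at that moment is E diminished triad (E, G, B♭); F5 is not a chord tone.
It is approached by leap down from B♭5 and left by step up to G5.
Leap in, step out — an appoggiatura.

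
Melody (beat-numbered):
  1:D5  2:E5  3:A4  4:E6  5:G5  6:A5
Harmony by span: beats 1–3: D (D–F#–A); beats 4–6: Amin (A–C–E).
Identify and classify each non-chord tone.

The harmony at that moment is D major triad (D, F#, A); E5 is not a chord tone.
It is approached by step up from D5 and left by leap down to A4.
Step in, leap out — an escape tone.
The harmony at that moment is A minor triad (A, C, E); G5 is not a chord tone.
It is approached by leap down from E6 and left by step up to A5.
Leap in, step out — an appoggiatura.

E5 (beat 2) — escape tone; G5 (beat 5) — appoggiatura.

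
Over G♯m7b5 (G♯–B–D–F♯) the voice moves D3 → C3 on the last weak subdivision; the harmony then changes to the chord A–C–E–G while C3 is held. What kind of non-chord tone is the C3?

C3 is an anticipation.

The harmony at that moment is G♯ half-diminished seventh chord (G♯, B, D, F♯); C3 is not a chord tone.
It is approached by step down from D3 and then sustained as the same pitch into the next harmony.
Arriving early and becoming a chord tone when the harmony changes — an anticipation.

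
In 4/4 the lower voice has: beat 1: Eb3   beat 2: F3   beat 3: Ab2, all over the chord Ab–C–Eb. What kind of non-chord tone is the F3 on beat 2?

Escape tone.

The harmony at that moment is Ab major triad (Ab, C, Eb); F3 is not a chord tone.
It is approached by step up from Eb3 and left by leap down to Ab2.
Step in, leap out, on a weak beat — an escape tone.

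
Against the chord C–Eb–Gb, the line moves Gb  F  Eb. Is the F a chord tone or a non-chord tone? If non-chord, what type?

Non-chord tone — a passing tone.

The harmony at that moment is C diminished triad (C, Eb, Gb); F is not a chord tone.
It is approached by step down from Gb and left by step down to Eb.
Step in, step out in the same direction — a passing tone.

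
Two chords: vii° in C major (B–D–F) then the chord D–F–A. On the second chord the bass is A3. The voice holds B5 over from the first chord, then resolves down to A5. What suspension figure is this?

9–8 suspension.

At the second chord the bass is A3. The suspended B5 lies a ninth above the bass; after resolving down by step to A5, the interval above the bass becomes an octave.
Suspension figures are named by those two intervals: 9–8.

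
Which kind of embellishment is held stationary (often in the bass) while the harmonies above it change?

Approach: none. Departure: none — a single pitch is sustained while the chords change around it, passing through harmonies that do not contain it.
No melodic motion at all; the dissonance is created entirely by the moving harmonies against the stationary note — a pedal tone (pedal point).

Pedal tone.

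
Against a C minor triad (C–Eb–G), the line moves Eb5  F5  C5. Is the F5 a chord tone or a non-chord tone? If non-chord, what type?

Non-chord tone — an escape tone.

The harmony at that moment is C minor triad (C, Eb, G); F5 is not a chord tone.
It is approached by step up from Eb5 and left by leap down to C5.
Step in, leap out — an escape tone.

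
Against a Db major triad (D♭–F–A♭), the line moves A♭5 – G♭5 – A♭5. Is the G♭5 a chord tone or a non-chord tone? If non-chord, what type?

The harmony at that moment is D♭ major triad (D♭, F, A♭); G♭5 is not a chord tone.
It is approached by step down from A♭5 and left by step up to A♭5.
Step away and step back to the same note — a neighbor tone (lower neighbor).

Non-chord tone — a neighbor tone.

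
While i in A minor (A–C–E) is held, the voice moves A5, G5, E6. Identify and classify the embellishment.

G5 is an escape tone.

The harmony at that moment is A minor triad (A, C, E); G5 is not a chord tone.
It is approached by step down from A5 and left by leap up to E6.
Step in, leap out — an escape tone.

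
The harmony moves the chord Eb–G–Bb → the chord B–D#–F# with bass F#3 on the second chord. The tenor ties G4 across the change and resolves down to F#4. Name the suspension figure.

9–8 suspension.

At the second chord the bass is F#3. The suspended G4 lies a ninth above the bass; after resolving down by step to F#4, the interval above the bass becomes an octave.
Suspension figures are named by those two intervals: 9–8.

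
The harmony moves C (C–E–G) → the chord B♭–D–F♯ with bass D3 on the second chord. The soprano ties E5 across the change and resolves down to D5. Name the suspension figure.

9–8 suspension.

At the second chord the bass is D3. The suspended E5 lies a ninth above the bass; after resolving down by step to D5, the interval above the bass becomes an octave.
Suspension figures are named by those two intervals: 9–8.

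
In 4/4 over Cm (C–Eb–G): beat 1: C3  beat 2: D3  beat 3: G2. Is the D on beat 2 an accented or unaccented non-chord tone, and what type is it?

Unaccented escape tone.

The harmony at that moment is C minor triad (C, Eb, G); D3 is not a chord tone.
It is approached by step up from C3 and left by leap down to G2.
Step in, leap out — an escape tone.
It falls on a weak beat, so it is unaccented.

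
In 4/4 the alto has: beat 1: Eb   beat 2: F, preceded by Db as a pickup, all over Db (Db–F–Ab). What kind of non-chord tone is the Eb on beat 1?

Passing tone.

The harmony at that moment is Db major triad (Db, F, Ab); Eb is not a chord tone.
It is approached by step up from Db and left by step up to F.
Step in, step out in the same direction — a passing tone.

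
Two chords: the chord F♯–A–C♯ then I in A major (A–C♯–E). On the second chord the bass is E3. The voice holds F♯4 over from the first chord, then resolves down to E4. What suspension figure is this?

At the second chord the bass is E3. The suspended F♯4 lies a ninth above the bass; after resolving down by step to E4, the interval above the bass becomes an octave.
Suspension figures are named by those two intervals: 9–8.

9–8 suspension.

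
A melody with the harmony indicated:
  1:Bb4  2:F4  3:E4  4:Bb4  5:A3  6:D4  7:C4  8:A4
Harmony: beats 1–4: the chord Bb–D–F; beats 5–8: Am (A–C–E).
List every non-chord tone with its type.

The harmony at that moment is Bb major triad (Bb, D, F); E4 is not a chord tone.
It is approached by step down from F4 and left by leap up to Bb4.
Step in, leap out — an escape tone.
The harmony at that moment is A minor triad (A, C, E); D4 is not a chord tone.
It is approached by leap up from A3 and left by step down to C4.
Leap in, step out — an appoggiatura.

E4 (beat 3) — escape tone; D4 (beat 6) — appoggiatura.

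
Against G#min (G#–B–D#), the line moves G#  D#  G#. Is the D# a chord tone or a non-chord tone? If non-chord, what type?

G# minor triad contains G#, B, D#; D# is the fifth, so it is a chord tone.

Chord tone (the fifth of G# minor triad).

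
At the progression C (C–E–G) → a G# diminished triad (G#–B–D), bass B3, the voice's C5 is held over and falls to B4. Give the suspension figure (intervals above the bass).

9–8 suspension.

At the second chord the bass is B3. The suspended C5 lies a ninth above the bass; after resolving down by step to B4, the interval above the bass becomes an octave.
Suspension figures are named by those two intervals: 9–8.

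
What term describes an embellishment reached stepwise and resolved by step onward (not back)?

Passing tone.

Approach: by step. Departure: by step, continuing in the same direction.
Stepwise on both sides with no change of direction means the note fills in the space between two different chord tones — a passing tone. (Had it turned back to its starting note it would be a neighbor tone instead.)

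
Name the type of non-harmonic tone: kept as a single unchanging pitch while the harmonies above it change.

Pedal tone.

Approach: none. Departure: none — a single pitch is sustained while the chords change around it, passing through harmonies that do not contain it.
No melodic motion at all; the dissonance is created entirely by the moving harmonies against the stationary note — a pedal tone (pedal point).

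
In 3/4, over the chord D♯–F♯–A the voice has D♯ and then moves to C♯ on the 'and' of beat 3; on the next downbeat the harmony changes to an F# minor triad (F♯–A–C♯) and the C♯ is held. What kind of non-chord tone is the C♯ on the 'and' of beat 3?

Anticipation.

The harmony at that moment is D♯ diminished triad (D♯, F♯, A); C♯ is not a chord tone.
It is approached by step down from D♯ and then sustained as the same pitch into the next harmony.
Arriving early and becoming a chord tone when the harmony changes — an anticipation.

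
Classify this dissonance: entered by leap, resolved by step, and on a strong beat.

Appoggiatura.

Approach: by leap. Departure: by step. Metric position: strong.
Leap in, step out, in a metrically strong position — an appoggiatura. (It is the mirror image of the escape tone, which steps in and leaps out from a weak position.)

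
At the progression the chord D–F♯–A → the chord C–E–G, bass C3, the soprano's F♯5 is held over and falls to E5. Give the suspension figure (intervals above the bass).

4–3 suspension.

At the second chord the bass is C3. The suspended F♯5 lies a fourth above the bass; after resolving down by step to E5, the interval above the bass becomes a third.
Suspension figures are named by those two intervals: 4–3.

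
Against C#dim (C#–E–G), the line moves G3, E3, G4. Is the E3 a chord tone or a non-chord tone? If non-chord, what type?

Chord tone (the third of C# diminished triad).

C# diminished triad contains C#, E, G; E is the third, so it is a chord tone.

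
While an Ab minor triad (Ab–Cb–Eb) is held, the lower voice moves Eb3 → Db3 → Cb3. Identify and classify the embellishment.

Db3 is a passing tone.

The harmony at that moment is Ab minor triad (Ab, Cb, Eb); Db3 is not a chord tone.
It is approached by step down from Eb3 and left by step down to Cb3.
Step in, step out in the same direction — a passing tone.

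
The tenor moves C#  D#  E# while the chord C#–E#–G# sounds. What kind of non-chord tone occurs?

D# is a passing tone.

The harmony at that moment is C# major triad (C#, E#, G#); D# is not a chord tone.
It is approached by step up from C# and left by step up to E#.
Step in, step out in the same direction — a passing tone.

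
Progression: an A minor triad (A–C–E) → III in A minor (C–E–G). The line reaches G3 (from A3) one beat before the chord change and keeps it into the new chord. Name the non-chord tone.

G3 is an anticipation.

The harmony at that moment is A minor triad (A, C, E); G3 is not a chord tone.
It is approached by step down from A3 and then sustained as the same pitch into the next harmony.
Arriving early and becoming a chord tone when the harmony changes — an anticipation.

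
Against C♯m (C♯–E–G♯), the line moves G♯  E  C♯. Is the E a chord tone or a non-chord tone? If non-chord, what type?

C# minor triad contains C♯, E, G♯; E is the third, so it is a chord tone.

Chord tone (the third of C# minor triad).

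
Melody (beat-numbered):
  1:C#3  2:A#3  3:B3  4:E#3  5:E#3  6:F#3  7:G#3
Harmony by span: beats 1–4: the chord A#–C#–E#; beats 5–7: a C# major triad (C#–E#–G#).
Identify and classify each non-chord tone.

B3 (beat 3) — escape tone; F#3 (beat 6) — passing tone.

The harmony at that moment is A# minor triad (A#, C#, E#); B3 is not a chord tone.
It is approached by step up from A#3 and left by leap down to E#3.
Step in, leap out — an escape tone.
The harmony at that moment is C# major triad (C#, E#, G#); F#3 is not a chord tone.
It is approached by step up from E#3 and left by step up to G#3.
Step in, step out in the same direction — a passing tone.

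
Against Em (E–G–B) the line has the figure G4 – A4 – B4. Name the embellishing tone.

The harmony at that moment is E minor triad (E, G, B); A4 is not a chord tone.
It is approached by step up from G4 and left by step up to B4.
Step in, step out in the same direction — a passing tone.

A4 is a passing tone.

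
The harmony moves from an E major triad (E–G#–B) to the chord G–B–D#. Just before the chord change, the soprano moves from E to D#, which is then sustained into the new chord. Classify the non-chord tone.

D# is an anticipation.

The harmony at that moment is E major triad (E, G#, B); D# is not a chord tone.
It is approached by step down from E and then sustained as the same pitch into the next harmony.
Arriving early and becoming a chord tone when the harmony changes — an anticipation.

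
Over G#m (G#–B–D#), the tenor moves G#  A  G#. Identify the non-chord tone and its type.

The harmony at that moment is G# minor triad (G#, B, D#); A is not a chord tone.
It is approached by step up from G# and left by step down to G#.
Step away and step back to the same note — a neighbor tone (upper neighbor).

A is a neighbor tone.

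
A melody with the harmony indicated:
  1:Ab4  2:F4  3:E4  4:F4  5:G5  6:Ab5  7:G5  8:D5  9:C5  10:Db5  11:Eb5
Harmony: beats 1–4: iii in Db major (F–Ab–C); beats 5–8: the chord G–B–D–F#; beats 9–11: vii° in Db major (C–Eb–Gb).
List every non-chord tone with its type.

The harmony at that moment is F minor triad (F, Ab, C); E4 is not a chord tone.
It is approached by step down from F4 and left by step up to F4.
Step away and step back to the same note — a neighbor tone (lower neighbor).
The harmony at that moment is G major seventh chord (G, B, D, F#); Ab5 is not a chord tone.
It is approached by step up from G5 and left by step down to G5.
Step away and step back to the same note — a neighbor tone (upper neighbor).
The harmony at that moment is C diminished triad (C, Eb, Gb); Db5 is not a chord tone.
It is approached by step up from C5 and left by step up to Eb5.
Step in, step out in the same direction — a passing tone.

E4 (beat 3) — neighbor tone; Ab5 (beat 6) — neighbor tone; Db5 (beat 10) — passing tone.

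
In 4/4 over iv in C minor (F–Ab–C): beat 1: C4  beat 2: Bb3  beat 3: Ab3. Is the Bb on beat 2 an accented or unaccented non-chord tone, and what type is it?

Unaccented passing tone.

The harmony at that moment is F minor triad (F, Ab, C); Bb3 is not a chord tone.
It is approached by step down from C4 and left by step down to Ab3.
Step in, step out in the same direction — a passing tone.
It falls on a weak beat, so it is unaccented.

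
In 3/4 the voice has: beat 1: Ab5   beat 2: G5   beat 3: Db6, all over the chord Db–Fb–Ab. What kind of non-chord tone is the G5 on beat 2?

The harmony at that moment is Db minor triad (Db, Fb, Ab); G5 is not a chord tone.
It is approached by step down from Ab5 and left by leap up to Db6.
Step in, leap out, on a weak beat — an escape tone.

Escape tone.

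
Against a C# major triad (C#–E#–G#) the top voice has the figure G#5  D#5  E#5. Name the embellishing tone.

D#5 is an appoggiatura.

The harmony at that moment is C# major triad (C#, E#, G#); D#5 is not a chord tone.
It is approached by leap down from G#5 and left by step up to E#5.
Leap in, step out — an appoggiatura.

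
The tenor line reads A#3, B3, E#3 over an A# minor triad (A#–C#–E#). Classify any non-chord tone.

B3 is an escape tone.

The harmony at that moment is A# minor triad (A#, C#, E#); B3 is not a chord tone.
It is approached by step up from A#3 and left by leap down to E#3.
Step in, leap out — an escape tone.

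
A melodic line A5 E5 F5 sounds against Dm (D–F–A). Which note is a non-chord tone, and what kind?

The harmony at that moment is D minor triad (D, F, A); E5 is not a chord tone.
It is approached by leap down from A5 and left by step up to F5.
Leap in, step out — an appoggiatura.

E5 is an appoggiatura.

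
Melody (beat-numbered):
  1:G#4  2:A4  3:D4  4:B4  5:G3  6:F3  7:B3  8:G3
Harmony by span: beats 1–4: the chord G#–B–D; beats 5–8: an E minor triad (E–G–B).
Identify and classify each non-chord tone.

The harmony at that moment is G# diminished triad (G#, B, D); A4 is not a chord tone.
It is approached by step up from G#4 and left by leap down to D4.
Step in, leap out — an escape tone.
The harmony at that moment is E minor triad (E, G, B); F3 is not a chord tone.
It is approached by step down from G3 and left by leap up to B3.
Step in, leap out — an escape tone.

A4 (beat 2) — escape tone; F3 (beat 6) — escape tone.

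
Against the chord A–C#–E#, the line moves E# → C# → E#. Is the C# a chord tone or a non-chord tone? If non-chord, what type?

A augmented triad contains A, C#, E#; C# is the third, so it is a chord tone.

Chord tone (the third of A augmented triad).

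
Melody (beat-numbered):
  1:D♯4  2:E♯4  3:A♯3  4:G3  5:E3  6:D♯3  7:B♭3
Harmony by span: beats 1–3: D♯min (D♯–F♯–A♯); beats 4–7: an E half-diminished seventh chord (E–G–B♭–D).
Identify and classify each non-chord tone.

The harmony at that moment is D♯ minor triad (D♯, F♯, A♯); E♯4 is not a chord tone.
It is approached by step up from D♯4 and left by leap down to A♯3.
Step in, leap out — an escape tone.
The harmony at that moment is E half-diminished seventh chord (E, G, B♭, D); D♯3 is not a chord tone.
It is approached by step down from E3 and left by leap up to B♭3.
Step in, leap out — an escape tone.

E♯4 (beat 2) — escape tone; D♯3 (beat 6) — escape tone.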